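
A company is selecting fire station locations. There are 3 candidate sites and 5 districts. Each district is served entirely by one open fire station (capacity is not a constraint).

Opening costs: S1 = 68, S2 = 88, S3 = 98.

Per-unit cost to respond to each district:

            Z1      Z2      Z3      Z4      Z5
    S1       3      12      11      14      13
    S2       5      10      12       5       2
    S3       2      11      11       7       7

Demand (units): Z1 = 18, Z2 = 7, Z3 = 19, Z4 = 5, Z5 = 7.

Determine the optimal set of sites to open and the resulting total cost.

For any fixed open set, each district goes to its cheapest open site; total = fixed + service.
{S3}: Z1→S3 2·18=36, Z2→S3 11·7=77, Z3→S3 11·19=209, Z4→S3 7·5=35, Z5→S3 7·7=49. Service 406; fixed 98; total 504.
{S2}: service 427 + fixed 88 = 515
{S1, S2}: Z1→S1 3·18=54, Z2→S2 10·7=70, Z3→S1 11·19=209, Z4→S2 5·5=25, Z5→S2 2·7=14. Service 372; fixed 156; total 528.
{S1, S2, S3}: service 354 + fixed 254 = 608
No other subset beats 504.

Open S3 only; minimum total cost 504.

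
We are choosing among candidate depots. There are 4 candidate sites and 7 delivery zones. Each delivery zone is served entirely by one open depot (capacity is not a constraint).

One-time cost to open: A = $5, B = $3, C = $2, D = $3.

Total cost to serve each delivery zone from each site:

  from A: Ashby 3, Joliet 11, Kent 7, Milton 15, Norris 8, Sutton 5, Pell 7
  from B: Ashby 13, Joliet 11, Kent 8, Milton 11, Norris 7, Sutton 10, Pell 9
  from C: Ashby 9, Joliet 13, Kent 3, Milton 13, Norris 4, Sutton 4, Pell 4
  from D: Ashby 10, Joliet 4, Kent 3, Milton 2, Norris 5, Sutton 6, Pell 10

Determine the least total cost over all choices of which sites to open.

Minimum total cost: 34

For any fixed open set, each delivery zone goes to its cheapest open site; total = fixed + service.
{A, C, D}: Ashby→A 3, Joliet→D 4, Kent→C 3, Milton→D 2, Norris→C 4, Sutton→C 4, Pell→C 4. Service 24; fixed 10; total 34.
{C, D}: Ashby→C 9, Joliet→D 4, Kent→C 3, Milton→D 2, Norris→C 4, Sutton→C 4, Pell→C 4. Service 30; fixed 5; total 35.
{A, B, C, D}: Ashby→A 3, Joliet→D 4, Kent→C 3, Milton→D 2, Norris→C 4, Sutton→C 4, Pell→C 4. Service 24; fixed 13; total 37.
{C}: service 50 + fixed 2 = 52
No other subset beats 34.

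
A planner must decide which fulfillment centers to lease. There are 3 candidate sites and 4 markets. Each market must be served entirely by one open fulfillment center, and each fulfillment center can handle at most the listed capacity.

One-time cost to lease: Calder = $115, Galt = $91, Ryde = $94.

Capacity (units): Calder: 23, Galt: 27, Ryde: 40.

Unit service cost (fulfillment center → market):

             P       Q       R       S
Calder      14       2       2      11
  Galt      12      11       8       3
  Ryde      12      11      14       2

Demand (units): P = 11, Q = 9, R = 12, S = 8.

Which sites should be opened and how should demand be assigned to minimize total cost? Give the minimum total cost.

Open {Calder, Ryde}: P→Ryde 12·11=132, Q→Calder 2·9=18, R→Calder 2·12=24, S→Ryde 2·8=16.
Loads: Calder carries 21/23, Ryde carries 19/40. Service 190; fixed 209; total 399.
Next best feasible plan costs 404.

Minimum total cost: 399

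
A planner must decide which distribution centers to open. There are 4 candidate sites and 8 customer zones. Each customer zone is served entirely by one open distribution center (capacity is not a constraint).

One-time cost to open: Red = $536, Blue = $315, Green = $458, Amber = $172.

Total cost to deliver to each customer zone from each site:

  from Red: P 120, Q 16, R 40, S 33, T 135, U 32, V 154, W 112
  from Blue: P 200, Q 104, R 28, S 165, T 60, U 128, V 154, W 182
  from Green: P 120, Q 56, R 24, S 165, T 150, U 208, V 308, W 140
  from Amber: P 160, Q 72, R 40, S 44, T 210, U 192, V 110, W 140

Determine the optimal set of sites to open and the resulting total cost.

Open Amber only; minimum total cost 1140.

For any fixed open set, each customer zone goes to its cheapest open site; total = fixed + service.
{Amber}: P→Amber 160, Q→Amber 72, R→Amber 40, S→Amber 44, T→Amber 210, U→Amber 192, V→Amber 110, W→Amber 140. Service 968; fixed 172; total 1140.
{Red}: service 642 + fixed 536 = 1178
{Blue, Amber}: P→Amber 160, Q→Amber 72, R→Blue 28, S→Amber 44, T→Blue 60, U→Blue 128, V→Amber 110, W→Amber 140. Service 742; fixed 487; total 1229.
{Red, Blue, Green, Amber}: service 507 + fixed 1481 = 1988
(All 15 nonempty subsets were checked; Amber only is lowest.)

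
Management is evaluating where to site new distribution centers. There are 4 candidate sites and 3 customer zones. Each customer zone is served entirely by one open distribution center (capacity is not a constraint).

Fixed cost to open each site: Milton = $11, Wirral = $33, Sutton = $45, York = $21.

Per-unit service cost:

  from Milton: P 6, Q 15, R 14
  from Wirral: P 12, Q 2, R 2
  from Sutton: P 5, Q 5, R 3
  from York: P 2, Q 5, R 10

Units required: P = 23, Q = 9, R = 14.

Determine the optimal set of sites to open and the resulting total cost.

For any fixed open set, each customer zone goes to its cheapest open site; total = fixed + service.
{Wirral, York}: P→York 2·23=46, Q→Wirral 2·9=18, R→Wirral 2·14=28. Service 92; fixed 54; total 146.
{Milton, Wirral, York}: service 92 + fixed 65 = 157
{Wirral, Sutton, York}: P→York 2·23=46, Q→Wirral 2·9=18, R→Wirral 2·14=28. Service 92; fixed 99; total 191.
{Milton, Wirral, Sutton, York}: service 92 + fixed 110 = 202
(All 15 nonempty subsets were checked; Wirral and York is lowest.)

Open Wirral and York; minimum total cost 146.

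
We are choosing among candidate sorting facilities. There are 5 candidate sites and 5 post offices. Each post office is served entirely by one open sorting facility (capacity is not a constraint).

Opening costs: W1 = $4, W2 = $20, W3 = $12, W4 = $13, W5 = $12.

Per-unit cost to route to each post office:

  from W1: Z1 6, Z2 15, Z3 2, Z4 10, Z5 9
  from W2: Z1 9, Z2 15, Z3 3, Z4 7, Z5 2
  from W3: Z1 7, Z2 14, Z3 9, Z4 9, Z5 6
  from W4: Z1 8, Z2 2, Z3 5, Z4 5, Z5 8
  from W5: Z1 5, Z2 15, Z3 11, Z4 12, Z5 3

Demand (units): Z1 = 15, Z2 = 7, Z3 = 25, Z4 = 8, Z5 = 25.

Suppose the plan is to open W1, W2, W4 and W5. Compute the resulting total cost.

Total cost: 278

Each post office is assigned to its cheapest site among the open ones.
{W1, W2, W4, W5}: Z1→W5 5·15=75, Z2→W4 2·7=14, Z3→W1 2·25=50, Z4→W4 5·8=40, Z5→W2 2·25=50. Service 229; fixed 49; total 278.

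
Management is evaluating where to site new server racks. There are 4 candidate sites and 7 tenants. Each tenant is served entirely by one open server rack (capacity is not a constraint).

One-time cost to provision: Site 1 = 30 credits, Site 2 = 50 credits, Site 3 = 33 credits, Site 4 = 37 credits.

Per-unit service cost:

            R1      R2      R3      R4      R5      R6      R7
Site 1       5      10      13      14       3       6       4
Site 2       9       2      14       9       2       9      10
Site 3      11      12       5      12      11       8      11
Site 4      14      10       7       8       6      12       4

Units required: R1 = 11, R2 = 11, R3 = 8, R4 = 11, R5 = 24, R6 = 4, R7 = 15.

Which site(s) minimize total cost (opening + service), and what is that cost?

For any fixed open set, each tenant goes to its cheapest open site; total = fixed + service.
{Site 1, Site 2, Site 3}: R1→Site 1 5·11=55, R2→Site 2 2·11=22, R3→Site 3 5·8=40, R4→Site 2 9·11=99, R5→Site 2 2·24=48, R6→Site 1 6·4=24, R7→Site 1 4·15=60. Service 348; fixed 113; total 461.
{Site 1, Site 2, Site 4}: R1→Site 1 5·11=55, R2→Site 2 2·11=22, R3→Site 4 7·8=56, R4→Site 4 8·11=88, R5→Site 2 2·24=48, R6→Site 1 6·4=24, R7→Site 1 4·15=60. Service 353; fixed 117; total 470.
{Site 1, Site 2, Site 3, Site 4}: service 337 + fixed 150 = 487
{Site 1}: R1→Site 1 5·11=55, R2→Site 1 10·11=110, R3→Site 1 13·8=104, R4→Site 1 14·11=154, R5→Site 1 3·24=72, R6→Site 1 6·4=24, R7→Site 1 4·15=60. Service 579; fixed 30; total 609.
(All 15 nonempty subsets were checked; Site 1, Site 2 and Site 3 is lowest.)

Open Site 1, Site 2 and Site 3; minimum total cost 461.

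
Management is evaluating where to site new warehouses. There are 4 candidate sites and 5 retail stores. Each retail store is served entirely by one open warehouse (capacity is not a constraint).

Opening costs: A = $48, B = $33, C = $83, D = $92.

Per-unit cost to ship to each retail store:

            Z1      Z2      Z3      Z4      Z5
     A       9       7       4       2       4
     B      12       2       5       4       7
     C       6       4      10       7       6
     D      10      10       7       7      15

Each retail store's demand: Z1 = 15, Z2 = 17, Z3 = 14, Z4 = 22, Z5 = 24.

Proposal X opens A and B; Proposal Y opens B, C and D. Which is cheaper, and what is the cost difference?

Proposal X: {A, B}: Z1→A 9·15=135, Z2→B 2·17=34, Z3→A 4·14=56, Z4→A 2·22=44, Z5→A 4·24=96. Service 365; fixed 81; total 446.
Proposal Y: {B, C, D}: Z1→C 6·15=90, Z2→B 2·17=34, Z3→B 5·14=70, Z4→B 4·22=88, Z5→C 6·24=144. Service 426; fixed 208; total 634.
Difference: |446 − 634| = 188.

Proposal X is cheaper by 188.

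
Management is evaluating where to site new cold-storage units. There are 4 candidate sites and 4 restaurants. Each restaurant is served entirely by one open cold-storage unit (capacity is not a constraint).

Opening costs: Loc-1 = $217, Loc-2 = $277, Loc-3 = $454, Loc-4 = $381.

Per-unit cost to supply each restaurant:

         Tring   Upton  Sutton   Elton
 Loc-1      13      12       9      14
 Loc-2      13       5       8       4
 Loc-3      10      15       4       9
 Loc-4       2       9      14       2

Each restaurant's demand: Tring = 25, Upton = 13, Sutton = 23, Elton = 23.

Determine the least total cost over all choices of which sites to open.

For any fixed open set, each restaurant goes to its cheapest open site; total = fixed + service.
{Loc-4}: Tring→Loc-4 2·25=50, Upton→Loc-4 9·13=117, Sutton→Loc-4 14·23=322, Elton→Loc-4 2·23=46. Service 535; fixed 381; total 916.
{Loc-2}: Tring→Loc-2 13·25=325, Upton→Loc-2 5·13=65, Sutton→Loc-2 8·23=184, Elton→Loc-2 4·23=92. Service 666; fixed 277; total 943.
{Loc-2, Loc-4}: Tring→Loc-4 2·25=50, Upton→Loc-2 5·13=65, Sutton→Loc-2 8·23=184, Elton→Loc-4 2·23=46. Service 345; fixed 658; total 1003.
{Loc-1, Loc-2, Loc-3, Loc-4}: Tring→Loc-4 2·25=50, Upton→Loc-2 5·13=65, Sutton→Loc-3 4·23=92, Elton→Loc-4 2·23=46. Service 253; fixed 1329; total 1582.
No other subset beats 916.

Minimum total cost: 916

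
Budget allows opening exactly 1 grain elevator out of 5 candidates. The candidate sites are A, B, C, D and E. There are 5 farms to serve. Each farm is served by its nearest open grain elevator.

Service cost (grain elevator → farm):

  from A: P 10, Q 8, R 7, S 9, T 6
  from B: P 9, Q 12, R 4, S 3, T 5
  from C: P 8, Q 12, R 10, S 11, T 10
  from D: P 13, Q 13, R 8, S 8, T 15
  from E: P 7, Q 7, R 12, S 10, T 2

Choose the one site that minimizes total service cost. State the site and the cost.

Choose B only; total service cost 33.

With exactly 1 open, each farm uses its cheapest among the chosen.
{B}: P→B 9, Q→B 12, R→B 4, S→B 3, T→B 5. Service cost 33.
{E}: service cost 38
{A}: service cost 40
Among all 5 size-1 choices, {B} is lowest.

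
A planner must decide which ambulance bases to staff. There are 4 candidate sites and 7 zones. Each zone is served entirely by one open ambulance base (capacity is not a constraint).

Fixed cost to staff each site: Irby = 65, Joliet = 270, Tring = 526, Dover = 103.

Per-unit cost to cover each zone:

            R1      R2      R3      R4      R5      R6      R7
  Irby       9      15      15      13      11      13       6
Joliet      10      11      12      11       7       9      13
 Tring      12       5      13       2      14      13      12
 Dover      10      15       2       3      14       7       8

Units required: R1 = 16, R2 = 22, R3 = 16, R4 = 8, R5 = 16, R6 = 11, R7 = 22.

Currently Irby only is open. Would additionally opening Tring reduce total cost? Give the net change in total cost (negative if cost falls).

Current service cost with {Irby}: 1269.
Adding Tring: each zone re-picks its cheapest; new service cost 929, saving 340.
Extra fixed cost: 526. Net change = 526 − 340 = 186.
(Totals: 1334 → 1520.)

No — net change +186 (cost rises by 186).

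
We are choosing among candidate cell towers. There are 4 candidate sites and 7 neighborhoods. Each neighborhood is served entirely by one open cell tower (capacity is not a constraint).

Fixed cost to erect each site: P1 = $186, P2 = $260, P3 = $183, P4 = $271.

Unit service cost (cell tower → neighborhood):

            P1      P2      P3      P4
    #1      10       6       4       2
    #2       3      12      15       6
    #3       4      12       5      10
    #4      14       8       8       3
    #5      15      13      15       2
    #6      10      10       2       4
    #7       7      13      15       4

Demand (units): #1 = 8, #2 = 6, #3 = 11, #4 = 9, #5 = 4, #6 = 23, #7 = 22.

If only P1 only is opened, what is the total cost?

Each neighborhood is assigned to its cheapest site among the open ones.
{P1}: #1→P1 10·8=80, #2→P1 3·6=18, #3→P1 4·11=44, #4→P1 14·9=126, #5→P1 15·4=60, #6→P1 10·23=230, #7→P1 7·22=154. Service 712; fixed 186; total 898.

Total cost: 898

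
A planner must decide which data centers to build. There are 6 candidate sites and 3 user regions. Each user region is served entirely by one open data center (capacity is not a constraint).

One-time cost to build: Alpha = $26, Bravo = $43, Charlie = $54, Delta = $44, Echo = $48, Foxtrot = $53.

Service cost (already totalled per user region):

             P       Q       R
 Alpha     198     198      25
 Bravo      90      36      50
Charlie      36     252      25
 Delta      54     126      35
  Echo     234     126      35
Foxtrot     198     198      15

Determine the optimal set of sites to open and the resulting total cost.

For any fixed open set, each user region goes to its cheapest open site; total = fixed + service.
{Bravo, Charlie}: P→Charlie 36, Q→Bravo 36, R→Charlie 25. Service 97; fixed 97; total 194.
{Bravo, Delta}: P→Delta 54, Q→Bravo 36, R→Delta 35. Service 125; fixed 87; total 212.
{Bravo}: service 176 + fixed 43 = 219
{Alpha, Bravo, Charlie, Delta, Echo, Foxtrot}: service 87 + fixed 268 = 355
No other subset beats 194.

Open Bravo and Charlie; minimum total cost 194.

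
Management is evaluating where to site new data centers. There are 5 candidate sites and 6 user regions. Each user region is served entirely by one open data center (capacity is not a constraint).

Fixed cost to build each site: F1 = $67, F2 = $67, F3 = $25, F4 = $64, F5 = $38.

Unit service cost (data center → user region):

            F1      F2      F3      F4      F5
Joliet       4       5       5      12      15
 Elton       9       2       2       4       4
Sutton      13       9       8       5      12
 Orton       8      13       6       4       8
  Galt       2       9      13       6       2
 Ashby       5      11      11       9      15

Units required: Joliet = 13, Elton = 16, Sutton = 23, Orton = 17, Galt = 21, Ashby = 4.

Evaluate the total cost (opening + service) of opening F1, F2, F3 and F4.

Each user region is assigned to its cheapest site among the open ones.
{F1, F2, F3, F4}: Joliet→F1 4·13=52, Elton→F2 2·16=32, Sutton→F4 5·23=115, Orton→F4 4·17=68, Galt→F1 2·21=42, Ashby→F1 5·4=20. Service 329; fixed 223; total 552.

Total cost: 552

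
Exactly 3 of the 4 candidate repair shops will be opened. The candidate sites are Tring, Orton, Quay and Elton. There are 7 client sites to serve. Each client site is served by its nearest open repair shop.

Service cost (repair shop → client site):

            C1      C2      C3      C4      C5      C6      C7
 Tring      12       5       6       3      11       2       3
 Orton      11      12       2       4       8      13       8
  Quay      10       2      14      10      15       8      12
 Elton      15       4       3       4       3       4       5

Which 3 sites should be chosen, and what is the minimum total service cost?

With exactly 3 open, each client site uses its cheapest among the chosen.
{Tring, Quay, Elton}: C1→Quay 10, C2→Quay 2, C3→Elton 3, C4→Tring 3, C5→Elton 3, C6→Tring 2, C7→Tring 3. Service cost 26.
{Tring, Orton, Elton}: service cost 28
{Tring, Orton, Quay}: service cost 30
Among all 4 size-3 choices, {Tring, Quay, Elton} is lowest.

Choose Tring, Quay and Elton; total service cost 26.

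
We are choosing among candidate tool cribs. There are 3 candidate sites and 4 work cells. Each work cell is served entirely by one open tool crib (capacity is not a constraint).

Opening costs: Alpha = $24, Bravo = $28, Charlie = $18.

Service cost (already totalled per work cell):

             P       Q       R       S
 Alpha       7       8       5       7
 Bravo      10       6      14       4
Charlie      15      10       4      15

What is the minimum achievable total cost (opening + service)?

For any fixed open set, each work cell goes to its cheapest open site; total = fixed + service.
{Alpha}: P→Alpha 7, Q→Alpha 8, R→Alpha 5, S→Alpha 7. Service 27; fixed 24; total 51.
{Bravo}: P→Bravo 10, Q→Bravo 6, R→Bravo 14, S→Bravo 4. Service 34; fixed 28; total 62.
{Charlie}: P→Charlie 15, Q→Charlie 10, R→Charlie 4, S→Charlie 15. Service 44; fixed 18; total 62.
{Alpha, Bravo, Charlie}: P→Alpha 7, Q→Bravo 6, R→Charlie 4, S→Bravo 4. Service 21; fixed 70; total 91.
(All 7 nonempty subsets were checked; Alpha only is lowest.)

Minimum total cost: 51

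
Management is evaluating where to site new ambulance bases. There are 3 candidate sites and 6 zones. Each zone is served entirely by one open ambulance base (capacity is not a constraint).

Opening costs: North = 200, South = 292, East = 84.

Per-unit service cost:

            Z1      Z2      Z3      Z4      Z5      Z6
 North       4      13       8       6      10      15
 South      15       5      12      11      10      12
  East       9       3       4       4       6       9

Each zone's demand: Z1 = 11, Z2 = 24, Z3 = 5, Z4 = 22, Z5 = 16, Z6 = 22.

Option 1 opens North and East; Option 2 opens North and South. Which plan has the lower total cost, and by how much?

Option 1 is cheaper by 450.

Option 1: {North, East}: Z1→North 4·11=44, Z2→East 3·24=72, Z3→East 4·5=20, Z4→East 4·22=88, Z5→East 6·16=96, Z6→East 9·22=198. Service 518; fixed 284; total 802.
Option 2: {North, South}: Z1→North 4·11=44, Z2→South 5·24=120, Z3→North 8·5=40, Z4→North 6·22=132, Z5→North 10·16=160, Z6→South 12·22=264. Service 760; fixed 492; total 1252.
Difference: |802 − 1252| = 450.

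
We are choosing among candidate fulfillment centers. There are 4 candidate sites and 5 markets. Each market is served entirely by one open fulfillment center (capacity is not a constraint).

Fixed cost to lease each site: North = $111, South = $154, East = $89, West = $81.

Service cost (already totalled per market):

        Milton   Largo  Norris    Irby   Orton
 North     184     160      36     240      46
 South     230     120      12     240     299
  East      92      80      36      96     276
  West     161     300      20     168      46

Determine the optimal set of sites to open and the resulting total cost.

Open East and West; minimum total cost 504.

For any fixed open set, each market goes to its cheapest open site; total = fixed + service.
{East, West}: Milton→East 92, Largo→East 80, Norris→West 20, Irby→East 96, Orton→West 46. Service 334; fixed 170; total 504.
{North, East}: service 350 + fixed 200 = 550
{North, East, West}: Milton→East 92, Largo→East 80, Norris→West 20, Irby→East 96, Orton→North 46. Service 334; fixed 281; total 615.
{North, South, East, West}: service 326 + fixed 435 = 761
No other subset beats 504.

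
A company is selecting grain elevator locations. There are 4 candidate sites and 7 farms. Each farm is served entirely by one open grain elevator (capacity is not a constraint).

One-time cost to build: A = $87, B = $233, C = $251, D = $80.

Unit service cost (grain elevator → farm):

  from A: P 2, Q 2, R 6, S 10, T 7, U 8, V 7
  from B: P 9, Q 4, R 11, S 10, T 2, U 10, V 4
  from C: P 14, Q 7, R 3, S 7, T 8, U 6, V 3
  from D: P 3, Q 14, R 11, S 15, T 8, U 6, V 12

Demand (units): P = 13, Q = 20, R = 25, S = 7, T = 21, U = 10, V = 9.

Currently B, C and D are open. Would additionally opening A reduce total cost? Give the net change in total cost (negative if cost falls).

Current service cost with {B, C, D}: 372.
Adding A: each farm re-picks its cheapest; new service cost 319, saving 53.
Extra fixed cost: 87. Net change = 87 − 53 = 34.
(Totals: 936 → 970.)

No — net change +34 (cost rises by 34).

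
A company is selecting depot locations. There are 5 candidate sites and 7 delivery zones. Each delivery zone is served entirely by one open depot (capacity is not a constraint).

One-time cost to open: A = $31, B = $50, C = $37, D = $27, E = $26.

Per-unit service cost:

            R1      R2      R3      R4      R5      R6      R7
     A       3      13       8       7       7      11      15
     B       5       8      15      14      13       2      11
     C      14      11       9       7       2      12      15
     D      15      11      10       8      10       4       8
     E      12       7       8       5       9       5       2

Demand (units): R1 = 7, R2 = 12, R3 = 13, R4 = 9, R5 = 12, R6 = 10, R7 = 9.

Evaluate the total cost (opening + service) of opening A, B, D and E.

Total cost: 510

Each delivery zone is assigned to its cheapest site among the open ones.
{A, B, D, E}: R1→A 3·7=21, R2→E 7·12=84, R3→A 8·13=104, R4→E 5·9=45, R5→A 7·12=84, R6→B 2·10=20, R7→E 2·9=18. Service 376; fixed 134; total 510.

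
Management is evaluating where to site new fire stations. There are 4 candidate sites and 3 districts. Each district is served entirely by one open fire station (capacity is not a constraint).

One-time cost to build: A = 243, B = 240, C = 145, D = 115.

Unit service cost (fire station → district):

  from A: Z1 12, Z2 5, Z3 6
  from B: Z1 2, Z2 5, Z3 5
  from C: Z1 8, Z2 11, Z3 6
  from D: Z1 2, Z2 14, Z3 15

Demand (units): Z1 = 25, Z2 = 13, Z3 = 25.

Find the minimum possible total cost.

Minimum total cost: 480

For any fixed open set, each district goes to its cheapest open site; total = fixed + service.
{B}: Z1→B 2·25=50, Z2→B 5·13=65, Z3→B 5·25=125. Service 240; fixed 240; total 480.
{B, D}: service 240 + fixed 355 = 595
{C, D}: service 343 + fixed 260 = 603
{A, B, C, D}: service 240 + fixed 743 = 983
No other subset beats 480.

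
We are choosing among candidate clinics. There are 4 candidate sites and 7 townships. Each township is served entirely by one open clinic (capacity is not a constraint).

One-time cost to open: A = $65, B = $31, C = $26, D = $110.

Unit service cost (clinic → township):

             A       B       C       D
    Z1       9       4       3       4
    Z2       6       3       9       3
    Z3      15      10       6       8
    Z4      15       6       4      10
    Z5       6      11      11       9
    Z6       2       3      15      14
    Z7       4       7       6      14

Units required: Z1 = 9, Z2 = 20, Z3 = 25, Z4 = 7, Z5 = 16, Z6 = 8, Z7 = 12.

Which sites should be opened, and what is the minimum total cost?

For any fixed open set, each township goes to its cheapest open site; total = fixed + service.
{A, B, C}: Z1→C 3·9=27, Z2→B 3·20=60, Z3→C 6·25=150, Z4→C 4·7=28, Z5→A 6·16=96, Z6→A 2·8=16, Z7→A 4·12=48. Service 425; fixed 122; total 547.
{A, C}: service 485 + fixed 91 = 576
{B, C}: service 537 + fixed 57 = 594
{A, B, C, D}: Z1→C 3·9=27, Z2→B 3·20=60, Z3→C 6·25=150, Z4→C 4·7=28, Z5→A 6·16=96, Z6→A 2·8=16, Z7→A 4·12=48. Service 425; fixed 232; total 657.
No other subset beats 547.

Open A, B and C; minimum total cost 547.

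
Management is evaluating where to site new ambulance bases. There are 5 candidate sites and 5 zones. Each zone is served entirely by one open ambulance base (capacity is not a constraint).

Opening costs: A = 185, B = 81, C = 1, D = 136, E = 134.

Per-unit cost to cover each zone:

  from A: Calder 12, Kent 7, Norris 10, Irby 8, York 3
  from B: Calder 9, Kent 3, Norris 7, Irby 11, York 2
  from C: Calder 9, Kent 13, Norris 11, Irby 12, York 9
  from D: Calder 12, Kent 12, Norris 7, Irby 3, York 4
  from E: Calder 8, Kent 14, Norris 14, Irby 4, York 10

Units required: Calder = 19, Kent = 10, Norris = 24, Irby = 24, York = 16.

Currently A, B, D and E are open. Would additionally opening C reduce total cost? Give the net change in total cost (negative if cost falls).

No — net change +1 (cost rises by 1).

Current service cost with {A, B, D, E}: 454.
Adding C: each zone re-picks its cheapest; new service cost 454, saving 0.
Extra fixed cost: 1. Net change = 1 − 0 = 1.
(Totals: 990 → 991.)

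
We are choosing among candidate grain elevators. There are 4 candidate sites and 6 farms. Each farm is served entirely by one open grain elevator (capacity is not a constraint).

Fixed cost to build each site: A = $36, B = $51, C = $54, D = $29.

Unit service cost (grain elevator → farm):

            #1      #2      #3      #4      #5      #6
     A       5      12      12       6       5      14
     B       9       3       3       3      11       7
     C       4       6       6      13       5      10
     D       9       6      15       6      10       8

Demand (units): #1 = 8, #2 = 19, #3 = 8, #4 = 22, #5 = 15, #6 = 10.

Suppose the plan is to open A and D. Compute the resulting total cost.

Total cost: 602

Each farm is assigned to its cheapest site among the open ones.
{A, D}: #1→A 5·8=40, #2→D 6·19=114, #3→A 12·8=96, #4→A 6·22=132, #5→A 5·15=75, #6→D 8·10=80. Service 537; fixed 65; total 602.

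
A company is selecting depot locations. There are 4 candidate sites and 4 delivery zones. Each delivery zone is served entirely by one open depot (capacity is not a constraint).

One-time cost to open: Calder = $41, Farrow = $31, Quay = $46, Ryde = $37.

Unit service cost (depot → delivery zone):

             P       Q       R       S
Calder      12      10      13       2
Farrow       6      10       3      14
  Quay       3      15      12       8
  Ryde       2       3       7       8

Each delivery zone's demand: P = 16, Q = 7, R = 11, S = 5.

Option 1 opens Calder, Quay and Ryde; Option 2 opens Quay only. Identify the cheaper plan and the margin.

Option 1: {Calder, Quay, Ryde}: P→Ryde 2·16=32, Q→Ryde 3·7=21, R→Ryde 7·11=77, S→Calder 2·5=10. Service 140; fixed 124; total 264.
Option 2: {Quay}: P→Quay 3·16=48, Q→Quay 15·7=105, R→Quay 12·11=132, S→Quay 8·5=40. Service 325; fixed 46; total 371.
Difference: |264 − 371| = 107.

Option 1 is cheaper by 107.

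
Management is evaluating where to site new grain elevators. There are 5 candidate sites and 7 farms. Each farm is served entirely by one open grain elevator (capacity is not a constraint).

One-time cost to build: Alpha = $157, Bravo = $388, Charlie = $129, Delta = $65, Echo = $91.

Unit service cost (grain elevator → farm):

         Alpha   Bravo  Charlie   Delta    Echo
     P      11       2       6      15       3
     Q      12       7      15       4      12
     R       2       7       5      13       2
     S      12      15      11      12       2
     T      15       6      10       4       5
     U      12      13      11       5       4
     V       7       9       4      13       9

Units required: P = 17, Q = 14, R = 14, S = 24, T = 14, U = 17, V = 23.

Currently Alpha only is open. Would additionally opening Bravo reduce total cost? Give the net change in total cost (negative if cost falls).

Current service cost with {Alpha}: 1246.
Adding Bravo: each farm re-picks its cheapest; new service cost 897, saving 349.
Extra fixed cost: 388. Net change = 388 − 349 = 39.
(Totals: 1403 → 1442.)

No — net change +39 (cost rises by 39).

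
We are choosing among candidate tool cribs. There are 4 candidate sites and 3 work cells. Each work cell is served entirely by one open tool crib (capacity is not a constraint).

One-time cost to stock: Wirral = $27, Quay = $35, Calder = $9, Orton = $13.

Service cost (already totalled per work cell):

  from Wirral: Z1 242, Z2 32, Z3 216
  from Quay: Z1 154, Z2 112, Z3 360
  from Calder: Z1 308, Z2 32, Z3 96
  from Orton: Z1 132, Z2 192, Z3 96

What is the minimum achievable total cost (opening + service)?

For any fixed open set, each work cell goes to its cheapest open site; total = fixed + service.
{Calder, Orton}: Z1→Orton 132, Z2→Calder 32, Z3→Calder 96. Service 260; fixed 22; total 282.
{Wirral, Orton}: Z1→Orton 132, Z2→Wirral 32, Z3→Orton 96. Service 260; fixed 40; total 300.
{Wirral, Calder, Orton}: Z1→Orton 132, Z2→Wirral 32, Z3→Calder 96. Service 260; fixed 49; total 309.
{Wirral, Quay, Calder, Orton}: service 260 + fixed 84 = 344
No other subset beats 282.

Minimum total cost: 282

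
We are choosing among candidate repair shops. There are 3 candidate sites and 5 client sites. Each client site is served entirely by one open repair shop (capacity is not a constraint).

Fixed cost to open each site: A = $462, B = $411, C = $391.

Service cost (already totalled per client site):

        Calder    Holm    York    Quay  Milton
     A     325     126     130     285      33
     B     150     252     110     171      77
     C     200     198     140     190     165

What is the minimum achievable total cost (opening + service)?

Minimum total cost: 1171

For any fixed open set, each client site goes to its cheapest open site; total = fixed + service.
{B}: Calder→B 150, Holm→B 252, York→B 110, Quay→B 171, Milton→B 77. Service 760; fixed 411; total 1171.
{C}: Calder→C 200, Holm→C 198, York→C 140, Quay→C 190, Milton→C 165. Service 893; fixed 391; total 1284.
{A}: service 899 + fixed 462 = 1361
{A, B, C}: service 590 + fixed 1264 = 1854
(All 7 nonempty subsets were checked; B only is lowest.)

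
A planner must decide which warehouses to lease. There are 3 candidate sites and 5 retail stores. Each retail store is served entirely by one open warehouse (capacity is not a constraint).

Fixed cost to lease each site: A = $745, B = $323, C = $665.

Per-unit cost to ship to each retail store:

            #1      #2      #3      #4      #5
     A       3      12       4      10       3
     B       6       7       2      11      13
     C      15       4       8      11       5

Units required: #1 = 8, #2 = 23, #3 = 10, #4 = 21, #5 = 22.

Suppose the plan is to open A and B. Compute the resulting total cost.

Each retail store is assigned to its cheapest site among the open ones.
{A, B}: #1→A 3·8=24, #2→B 7·23=161, #3→B 2·10=20, #4→A 10·21=210, #5→A 3·22=66. Service 481; fixed 1068; total 1549.

Total cost: 1549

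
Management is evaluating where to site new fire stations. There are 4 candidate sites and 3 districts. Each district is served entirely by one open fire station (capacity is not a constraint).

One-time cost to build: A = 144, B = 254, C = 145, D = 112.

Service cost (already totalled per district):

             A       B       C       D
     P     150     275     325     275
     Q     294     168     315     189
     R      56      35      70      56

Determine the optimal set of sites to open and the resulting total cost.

For any fixed open set, each district goes to its cheapest open site; total = fixed + service.
{D}: P→D 275, Q→D 189, R→D 56. Service 520; fixed 112; total 632.
{A}: P→A 150, Q→A 294, R→A 56. Service 500; fixed 144; total 644.
{A, D}: service 395 + fixed 256 = 651
{A, B, C, D}: service 353 + fixed 655 = 1008
No other subset beats 632.

Open D only; minimum total cost 632.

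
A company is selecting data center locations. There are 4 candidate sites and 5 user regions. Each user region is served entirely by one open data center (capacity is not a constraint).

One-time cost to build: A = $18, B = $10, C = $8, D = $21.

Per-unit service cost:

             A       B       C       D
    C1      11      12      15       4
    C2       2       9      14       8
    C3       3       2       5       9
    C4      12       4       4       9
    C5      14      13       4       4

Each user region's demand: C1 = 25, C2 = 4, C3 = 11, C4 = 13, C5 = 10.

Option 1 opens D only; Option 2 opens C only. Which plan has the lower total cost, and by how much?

Option 1: {D}: C1→D 4·25=100, C2→D 8·4=32, C3→D 9·11=99, C4→D 9·13=117, C5→D 4·10=40. Service 388; fixed 21; total 409.
Option 2: {C}: C1→C 15·25=375, C2→C 14·4=56, C3→C 5·11=55, C4→C 4·13=52, C5→C 4·10=40. Service 578; fixed 8; total 586.
Difference: |409 − 586| = 177.

Option 1 is cheaper by 177.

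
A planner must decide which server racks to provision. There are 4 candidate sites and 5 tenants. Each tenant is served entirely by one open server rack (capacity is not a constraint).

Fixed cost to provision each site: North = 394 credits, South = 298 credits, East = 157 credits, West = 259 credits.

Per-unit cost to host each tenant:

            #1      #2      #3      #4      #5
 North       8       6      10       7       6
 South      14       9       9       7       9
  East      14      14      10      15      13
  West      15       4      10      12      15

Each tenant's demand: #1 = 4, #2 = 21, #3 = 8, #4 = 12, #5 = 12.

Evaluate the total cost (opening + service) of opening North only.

Each tenant is assigned to its cheapest site among the open ones.
{North}: #1→North 8·4=32, #2→North 6·21=126, #3→North 10·8=80, #4→North 7·12=84, #5→North 6·12=72. Service 394; fixed 394; total 788.

Total cost: 788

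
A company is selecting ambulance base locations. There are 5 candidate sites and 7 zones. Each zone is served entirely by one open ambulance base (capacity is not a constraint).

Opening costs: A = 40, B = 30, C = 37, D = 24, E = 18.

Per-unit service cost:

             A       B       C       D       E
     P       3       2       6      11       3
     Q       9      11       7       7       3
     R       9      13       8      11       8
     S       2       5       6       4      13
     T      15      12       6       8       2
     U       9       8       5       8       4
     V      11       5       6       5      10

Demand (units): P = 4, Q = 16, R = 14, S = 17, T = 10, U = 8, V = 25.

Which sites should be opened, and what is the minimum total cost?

Open D and E; minimum total cost 459.

For any fixed open set, each zone goes to its cheapest open site; total = fixed + service.
{D, E}: P→E 3·4=12, Q→E 3·16=48, R→E 8·14=112, S→D 4·17=68, T→E 2·10=20, U→E 4·8=32, V→D 5·25=125. Service 417; fixed 42; total 459.
{A, D, E}: service 383 + fixed 82 = 465
{A, B, E}: P→B 2·4=8, Q→E 3·16=48, R→E 8·14=112, S→A 2·17=34, T→E 2·10=20, U→E 4·8=32, V→B 5·25=125. Service 379; fixed 88; total 467.
{A, B, C, D, E}: service 379 + fixed 149 = 528
No other subset beats 459.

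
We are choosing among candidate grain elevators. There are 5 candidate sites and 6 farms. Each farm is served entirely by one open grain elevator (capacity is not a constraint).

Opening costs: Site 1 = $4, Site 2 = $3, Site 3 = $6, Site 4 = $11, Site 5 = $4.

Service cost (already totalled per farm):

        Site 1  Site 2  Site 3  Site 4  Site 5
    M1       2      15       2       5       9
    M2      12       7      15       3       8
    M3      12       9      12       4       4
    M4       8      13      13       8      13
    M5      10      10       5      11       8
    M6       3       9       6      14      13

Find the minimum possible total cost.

For any fixed open set, each farm goes to its cheapest open site; total = fixed + service.
{Site 1, Site 5}: M1→Site 1 2, M2→Site 5 8, M3→Site 5 4, M4→Site 1 8, M5→Site 5 8, M6→Site 1 3. Service 33; fixed 8; total 41.
{Site 1, Site 2, Site 5}: service 32 + fixed 11 = 43
{Site 1, Site 3, Site 5}: service 30 + fixed 14 = 44
{Site 1, Site 2, Site 3, Site 4, Site 5}: service 25 + fixed 28 = 53
No other subset beats 41.

Minimum total cost: 41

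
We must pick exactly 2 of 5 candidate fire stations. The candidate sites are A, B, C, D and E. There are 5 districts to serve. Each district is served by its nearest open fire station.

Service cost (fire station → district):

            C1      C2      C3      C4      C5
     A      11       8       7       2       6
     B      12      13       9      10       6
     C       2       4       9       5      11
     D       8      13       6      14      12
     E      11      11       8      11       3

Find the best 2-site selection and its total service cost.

Choose A and C; total service cost 21.

With exactly 2 open, each district uses its cheapest among the chosen.
{A, C}: C1→C 2, C2→C 4, C3→A 7, C4→A 2, C5→A 6. Service cost 21.
{C, E}: service cost 22
{B, C}: service cost 26
Among all 10 size-2 choices, {A, C} is lowest.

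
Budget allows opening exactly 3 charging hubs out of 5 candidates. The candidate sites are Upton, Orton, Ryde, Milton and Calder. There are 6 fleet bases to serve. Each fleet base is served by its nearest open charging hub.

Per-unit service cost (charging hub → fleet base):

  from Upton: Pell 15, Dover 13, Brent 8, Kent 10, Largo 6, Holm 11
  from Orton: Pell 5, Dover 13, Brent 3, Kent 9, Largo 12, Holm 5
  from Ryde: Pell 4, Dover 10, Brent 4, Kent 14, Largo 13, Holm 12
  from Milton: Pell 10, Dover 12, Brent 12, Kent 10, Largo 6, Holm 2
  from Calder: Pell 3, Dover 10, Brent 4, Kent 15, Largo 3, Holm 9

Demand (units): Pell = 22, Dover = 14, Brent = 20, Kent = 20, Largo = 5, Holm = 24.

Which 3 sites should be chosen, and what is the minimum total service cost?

Choose Orton, Milton and Calder; total service cost 509.

With exactly 3 open, each fleet base uses its cheapest among the chosen.
{Orton, Milton, Calder}: Pell→Calder 3·22=66, Dover→Calder 10·14=140, Brent→Orton 3·20=60, Kent→Orton 9·20=180, Largo→Calder 3·5=15, Holm→Milton 2·24=48. Service cost 509.
{Orton, Ryde, Milton}: service cost 546
{Upton, Milton, Calder}: service cost 549
Among all 10 size-3 choices, {Orton, Milton, Calder} is lowest.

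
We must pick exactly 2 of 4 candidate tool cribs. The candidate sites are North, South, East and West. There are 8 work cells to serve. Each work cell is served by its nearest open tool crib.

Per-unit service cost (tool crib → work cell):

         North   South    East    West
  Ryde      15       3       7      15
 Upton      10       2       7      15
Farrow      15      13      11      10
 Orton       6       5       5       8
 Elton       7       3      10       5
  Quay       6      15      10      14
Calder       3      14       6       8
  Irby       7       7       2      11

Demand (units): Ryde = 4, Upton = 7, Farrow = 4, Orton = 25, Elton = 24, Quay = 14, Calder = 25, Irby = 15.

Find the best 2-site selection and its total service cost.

Choose North and South; total service cost 539.

With exactly 2 open, each work cell uses its cheapest among the chosen.
{North, South}: Ryde→South 3·4=12, Upton→South 2·7=14, Farrow→South 13·4=52, Orton→South 5·25=125, Elton→South 3·24=72, Quay→North 6·14=84, Calder→North 3·25=75, Irby→North 7·15=105. Service cost 539.
{South, East}: service cost 587
{North, East}: service cost 603
Among all 6 size-2 choices, {North, South} is lowest.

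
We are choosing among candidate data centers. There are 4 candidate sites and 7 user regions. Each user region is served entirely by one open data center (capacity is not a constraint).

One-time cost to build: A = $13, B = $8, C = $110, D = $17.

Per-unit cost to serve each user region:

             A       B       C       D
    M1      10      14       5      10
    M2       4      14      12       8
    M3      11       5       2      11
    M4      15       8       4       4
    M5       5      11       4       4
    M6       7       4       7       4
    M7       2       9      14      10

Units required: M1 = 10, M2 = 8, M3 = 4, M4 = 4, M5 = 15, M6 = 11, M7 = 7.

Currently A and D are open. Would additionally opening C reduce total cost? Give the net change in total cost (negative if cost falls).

Current service cost with {A, D}: 310.
Adding C: each user region re-picks its cheapest; new service cost 224, saving 86.
Extra fixed cost: 110. Net change = 110 − 86 = 24.
(Totals: 340 → 364.)

No — net change +24 (cost rises by 24).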